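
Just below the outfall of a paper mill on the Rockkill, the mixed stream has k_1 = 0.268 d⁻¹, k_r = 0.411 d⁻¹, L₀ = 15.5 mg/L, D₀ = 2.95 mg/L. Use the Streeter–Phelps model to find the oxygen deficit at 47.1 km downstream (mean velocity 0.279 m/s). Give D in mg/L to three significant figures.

Travel time t = x/v = 47.1 km / (0.279 m/s) = 47100 m / 0.279 m/s = 168800 s = 1.954 d.
k_1 L₀/(k_r−k_1) = 0.268×15.5/(0.411−0.268) = 4.154/0.1430 = 29.05 mg/L.
e^(−k_1 t) = e^(−0.268×1.954) = 0.5924; e^(−k_r t) = e^(−0.411×1.954) = 0.4480.
D = 29.05 × (0.5924 − 0.4480) + 2.95 × 0.4480 = 4.195 + 1.321 = 5.516 mg/L.

D ≈ 5.52 mg/L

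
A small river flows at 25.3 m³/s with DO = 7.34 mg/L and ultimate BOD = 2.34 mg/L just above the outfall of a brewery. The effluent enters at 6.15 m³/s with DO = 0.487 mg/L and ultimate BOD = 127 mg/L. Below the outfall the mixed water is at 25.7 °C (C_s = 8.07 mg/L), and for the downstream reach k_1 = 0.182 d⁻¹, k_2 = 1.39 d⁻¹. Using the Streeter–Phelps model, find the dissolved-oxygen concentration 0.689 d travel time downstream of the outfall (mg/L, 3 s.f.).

DO ≈ 5.27 mg/L

Mixed DO = (25.3×7.34 + 6.15×0.487)/(25.3+6.15) = 188.7/31.45 = 6.000 mg/L.
Mixed L₀ = (25.3×2.34 + 6.15×127)/(31.45) = 840.3/31.45 = 26.72 mg/L.
Initial deficit D₀ = C_s − DO₀ = 8.07 − 6.000 = 2.070 mg/L.
D(0.689) = [0.182×26.72/(1.39−0.182)](e^(−0.182×0.689) − e^(−1.39×0.689)) + 2.070 e^(−1.39×0.689)
= 4.025 × (0.8821 − 0.3838) + 2.070 × 0.3838 = 2.801 mg/L.
DO = 8.07 − 2.801 = 5.269 mg/L.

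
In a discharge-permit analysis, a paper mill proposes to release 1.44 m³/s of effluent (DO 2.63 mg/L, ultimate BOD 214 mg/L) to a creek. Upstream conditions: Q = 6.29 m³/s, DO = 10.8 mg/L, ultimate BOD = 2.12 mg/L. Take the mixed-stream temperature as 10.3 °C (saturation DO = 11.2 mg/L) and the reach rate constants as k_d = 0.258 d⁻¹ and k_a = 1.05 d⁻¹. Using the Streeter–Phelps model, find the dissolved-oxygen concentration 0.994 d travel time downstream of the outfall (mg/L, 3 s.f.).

DO ≈ 4.81 mg/L

Mixed DO = (6.29×10.8 + 1.44×2.63)/(6.29+1.44) = 71.72/7.730 = 9.278 mg/L.
Mixed L₀ = (6.29×2.12 + 1.44×214)/(7.730) = 321.5/7.730 = 41.59 mg/L.
Initial deficit D₀ = C_s − DO₀ = 11.2 − 9.278 = 1.922 mg/L.
D(0.994) = [0.258×41.59/(1.05−0.258)](e^(−0.258×0.994) − e^(−1.05×0.994)) + 1.922 e^(−1.05×0.994)
= 13.55 × (0.7738 − 0.3521) + 1.922 × 0.3521 = 6.389 mg/L.
DO = 11.2 − 6.389 = 4.811 mg/L.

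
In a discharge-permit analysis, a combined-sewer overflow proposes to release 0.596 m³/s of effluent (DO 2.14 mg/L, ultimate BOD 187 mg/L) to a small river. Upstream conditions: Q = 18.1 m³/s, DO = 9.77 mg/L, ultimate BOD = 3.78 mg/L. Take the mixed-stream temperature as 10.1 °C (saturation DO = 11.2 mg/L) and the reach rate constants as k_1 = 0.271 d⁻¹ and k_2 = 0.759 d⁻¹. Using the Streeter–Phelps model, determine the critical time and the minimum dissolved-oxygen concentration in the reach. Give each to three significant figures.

Mixed DO = (18.1×9.77 + 0.596×2.14)/(18.1+0.596) = 178.1/18.70 = 9.527 mg/L.
Mixed L₀ = (18.1×3.78 + 0.596×187)/(18.70) = 179.9/18.70 = 9.621 mg/L.
Initial deficit D₀ = C_s − DO₀ = 11.2 − 9.527 = 1.673 mg/L.
t_c = (1/0.4880) ln[(0.759/0.271)(1 − 1.673×0.4880/(0.271×9.621))] = 2.049 × ln(1.924) = 1.341 d.
D_c = (0.271/0.759) × 9.621 × e^(−0.271×1.341) = 0.3570 × 9.621 × 0.6954 = 2.389 mg/L.
Minimum DO = 11.2 − 2.389 = 8.811 mg/L.

t_c ≈ 1.34 d; minimum DO ≈ 8.81 mg/L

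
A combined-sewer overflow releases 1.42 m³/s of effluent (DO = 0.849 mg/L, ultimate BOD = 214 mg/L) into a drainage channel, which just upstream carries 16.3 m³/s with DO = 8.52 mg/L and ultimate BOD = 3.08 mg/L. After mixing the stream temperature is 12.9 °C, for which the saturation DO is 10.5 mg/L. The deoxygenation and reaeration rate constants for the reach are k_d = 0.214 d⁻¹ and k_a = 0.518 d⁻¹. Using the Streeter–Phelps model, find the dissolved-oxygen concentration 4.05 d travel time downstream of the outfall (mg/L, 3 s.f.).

Mixed DO = (16.3×8.52 + 1.42×0.849)/(16.3+1.42) = 140.1/17.72 = 7.905 mg/L.
Mixed L₀ = (16.3×3.08 + 1.42×214)/(17.72) = 354.1/17.72 = 19.98 mg/L.
Initial deficit D₀ = C_s − DO₀ = 10.5 − 7.905 = 2.595 mg/L.
D(4.05) = [0.214×19.98/(0.518−0.214)](e^(−0.214×4.05) − e^(−0.518×4.05)) + 2.595 e^(−0.518×4.05)
= 14.07 × (0.4203 − 0.1227) + 2.595 × 0.1227 = 4.505 mg/L.
DO = 10.5 − 4.505 = 5.995 mg/L.

DO ≈ 6.00 mg/L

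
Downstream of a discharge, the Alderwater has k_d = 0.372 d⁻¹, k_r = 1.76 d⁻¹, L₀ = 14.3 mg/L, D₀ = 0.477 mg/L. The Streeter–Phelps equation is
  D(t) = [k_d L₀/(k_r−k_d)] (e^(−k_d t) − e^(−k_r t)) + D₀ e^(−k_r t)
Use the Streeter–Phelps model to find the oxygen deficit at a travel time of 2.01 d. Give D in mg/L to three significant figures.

k_d L₀/(k_r−k_d) = 0.372×14.3/(1.76−0.372) = 5.320/1.388 = 3.833 mg/L.
e^(−k_d t) = e^(−0.372×2.010) = 0.4734; e^(−k_r t) = e^(−1.76×2.010) = 0.02908.
D = 3.833 × (0.4734 − 0.02908) + 0.477 × 0.02908 = 1.703 + 0.01387 = 1.717 mg/L.

D ≈ 1.72 mg/L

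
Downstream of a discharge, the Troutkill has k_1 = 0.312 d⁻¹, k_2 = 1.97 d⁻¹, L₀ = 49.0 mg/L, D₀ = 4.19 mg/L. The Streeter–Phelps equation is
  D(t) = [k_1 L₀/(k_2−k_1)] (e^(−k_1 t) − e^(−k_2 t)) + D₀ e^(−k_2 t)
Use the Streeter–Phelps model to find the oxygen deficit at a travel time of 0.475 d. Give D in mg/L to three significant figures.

D ≈ 5.98 mg/L

k_1 L₀/(k_2−k_1) = 0.312×49.0/(1.97−0.312) = 15.29/1.658 = 9.221 mg/L.
e^(−k_1 t) = e^(−0.312×0.4750) = 0.8623; e^(−k_2 t) = e^(−1.97×0.4750) = 0.3923.
D = 9.221 × (0.8623 − 0.3923) + 4.19 × 0.3923 = 4.333 + 1.644 = 5.977 mg/L.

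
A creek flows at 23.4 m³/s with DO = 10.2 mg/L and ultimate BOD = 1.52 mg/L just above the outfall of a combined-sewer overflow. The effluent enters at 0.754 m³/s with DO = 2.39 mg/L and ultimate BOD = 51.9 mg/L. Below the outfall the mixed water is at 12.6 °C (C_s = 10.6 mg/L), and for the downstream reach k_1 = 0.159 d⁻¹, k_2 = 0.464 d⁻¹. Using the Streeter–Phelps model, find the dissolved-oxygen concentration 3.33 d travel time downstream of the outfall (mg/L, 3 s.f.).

DO ≈ 9.86 mg/L

Mixed DO = (23.4×10.2 + 0.754×2.39)/(23.4+0.754) = 240.5/24.15 = 9.956 mg/L.
Mixed L₀ = (23.4×1.52 + 0.754×51.9)/(24.15) = 74.70/24.15 = 3.093 mg/L.
Initial deficit D₀ = C_s − DO₀ = 10.6 − 9.956 = 0.6438 mg/L.
D(3.33) = [0.159×3.093/(0.464−0.159)](e^(−0.159×3.33) − e^(−0.464×3.33)) + 0.6438 e^(−0.464×3.33)
= 1.612 × (0.5889 − 0.2133) + 0.6438 × 0.2133 = 0.7429 mg/L.
DO = 10.6 − 0.7429 = 9.857 mg/L.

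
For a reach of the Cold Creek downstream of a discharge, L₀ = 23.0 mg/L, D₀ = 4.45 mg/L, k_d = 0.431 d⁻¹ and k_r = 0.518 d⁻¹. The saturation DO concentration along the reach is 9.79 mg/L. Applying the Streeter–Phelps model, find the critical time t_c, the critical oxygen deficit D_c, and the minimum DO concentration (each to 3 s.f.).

t_c = [1/(k_r−k_d)] ln[(k_r/k_d)(1 − D₀(k_r−k_d)/(k_d L₀))]
= [1/(0.518−0.431)] ln[(0.518/0.431)(1 − 4.45×0.08700/(0.431×23.0))]
= (1/0.08700) ln[1.202 × 0.9609] = 11.49 × ln(1.155) = 11.49 × 0.1440 = 1.656 d.
L(t_c) = L₀ e^(−k_d t_c) = 23.0 × 0.4899 = 11.27 mg/L, and at the critical point k_r D_c = k_d L, so D_c = (0.431/0.518) × 11.27 = 9.376 mg/L.
Minimum DO = C_s − D_c = 9.79 − 9.376 = 0.4145 mg/L.

t_c ≈ 1.66 d; D_c ≈ 9.38 mg/L; min DO ≈ 0.414 mg/L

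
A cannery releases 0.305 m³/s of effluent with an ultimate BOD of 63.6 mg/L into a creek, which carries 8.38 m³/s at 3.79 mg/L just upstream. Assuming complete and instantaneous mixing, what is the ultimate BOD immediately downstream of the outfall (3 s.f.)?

Flow-weighted mixing: C = (Q_r C_r + Q_w C_w)/(Q_r + Q_w)
= (8.38×3.79 + 0.305×63.6)/(8.38 + 0.305) = 51.16/8.685 = 5.890 mg/L.

5.89 mg/L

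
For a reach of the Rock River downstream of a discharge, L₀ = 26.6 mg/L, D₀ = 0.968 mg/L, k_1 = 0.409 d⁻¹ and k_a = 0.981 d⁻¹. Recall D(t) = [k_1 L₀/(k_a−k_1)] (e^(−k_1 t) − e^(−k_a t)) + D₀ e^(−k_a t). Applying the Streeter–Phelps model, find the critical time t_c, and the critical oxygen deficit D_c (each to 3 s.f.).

t_c ≈ 1.44 d; D_c ≈ 6.16 mg/L

At the critical point dD/dt = 0, so k_1 L₀ e^(−k_1 t) = k_a D. Substituting D(t) from the Streeter–Phelps equation and solving for t gives
t_c = ln[(k_a/k_1)(1 − D₀(k_a−k_1)/(k_1 L₀))] / (k_a−k_1).
Here k_a−k_1 = 0.5720 d⁻¹ and 1 − D₀(k_a−k_1)/(k_1 L₀) = 1 − 0.968×0.5720/(0.409×26.6) = 0.9491, so
t_c = ln(2.399 × 0.9491) / 0.5720 = 0.8226 / 0.5720 = 1.438 d.
D_c = (k_1/k_a) L₀ e^(−k_1 t_c) = (0.409/0.981) × 26.6 × e^(−0.409×1.438) = 0.4169 × 26.6 × 0.5553 = 6.159 mg/L.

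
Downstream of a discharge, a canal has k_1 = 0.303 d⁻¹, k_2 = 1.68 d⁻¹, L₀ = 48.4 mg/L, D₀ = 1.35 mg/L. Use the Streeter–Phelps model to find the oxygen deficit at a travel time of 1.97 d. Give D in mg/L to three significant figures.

D ≈ 5.52 mg/L

k_1 L₀/(k_2−k_1) = 0.303×48.4/(1.68−0.303) = 14.67/1.377 = 10.65 mg/L.
e^(−k_1 t) = e^(−0.303×1.970) = 0.5505; e^(−k_2 t) = e^(−1.68×1.970) = 0.03653.
D = 10.65 × (0.5505 − 0.03653) + 1.35 × 0.03653 = 5.474 + 0.04932 = 5.523 mg/L.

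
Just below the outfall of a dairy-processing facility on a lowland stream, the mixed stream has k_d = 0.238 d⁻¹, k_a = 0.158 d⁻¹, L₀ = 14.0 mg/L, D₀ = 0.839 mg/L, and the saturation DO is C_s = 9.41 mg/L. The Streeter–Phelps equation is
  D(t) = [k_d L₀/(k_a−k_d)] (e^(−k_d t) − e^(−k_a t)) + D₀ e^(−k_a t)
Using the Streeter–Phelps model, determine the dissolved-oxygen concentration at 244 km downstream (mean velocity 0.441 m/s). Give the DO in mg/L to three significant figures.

Travel time t = x/v = 244 km / (0.441 m/s) = 244000 m / 0.441 m/s = 553300 s = 6.404 d.
k_d L₀/(k_a−k_d) = 0.238×14.0/(0.158−0.238) = 3.332/-0.08000 = -41.65 mg/L.
e^(−k_d t) = e^(−0.238×6.404) = 0.2178; e^(−k_a t) = e^(−0.158×6.404) = 0.3636.
D = -41.65 × (0.2178 − 0.3636) + 0.839 × 0.3636 = 6.070 + 0.3050 = 6.375 mg/L.
DO = C_s − D = 9.41 − 6.375 = 3.035 mg/L.

DO ≈ 3.03 mg/L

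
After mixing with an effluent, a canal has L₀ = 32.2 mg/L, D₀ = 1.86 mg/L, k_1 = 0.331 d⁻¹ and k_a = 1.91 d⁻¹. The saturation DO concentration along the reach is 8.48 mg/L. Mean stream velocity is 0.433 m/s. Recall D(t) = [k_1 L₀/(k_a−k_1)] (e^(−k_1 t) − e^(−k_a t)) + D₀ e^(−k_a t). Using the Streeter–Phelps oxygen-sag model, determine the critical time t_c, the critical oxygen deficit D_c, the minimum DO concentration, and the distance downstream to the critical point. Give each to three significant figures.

t_c ≈ 0.906 d; D_c ≈ 4.13 mg/L; min DO ≈ 4.35 mg/L; x_c ≈ 33.9 km

At the critical point dD/dt = 0, so k_1 L₀ e^(−k_1 t) = k_a D. Substituting D(t) from the Streeter–Phelps equation and solving for t gives
t_c = ln[(k_a/k_1)(1 − D₀(k_a−k_1)/(k_1 L₀))] / (k_a−k_1).
Here k_a−k_1 = 1.579 d⁻¹ and 1 − D₀(k_a−k_1)/(k_1 L₀) = 1 − 1.86×1.579/(0.331×32.2) = 0.7244, so
t_c = ln(5.770 × 0.7244) / 1.579 = 1.430 / 1.579 = 0.9059 d.
D_c = (k_1/k_a) L₀ e^(−k_1 t_c) = (0.331/1.91) × 32.2 × e^(−0.331×0.9059) = 0.1733 × 32.2 × 0.7409 = 4.135 mg/L.
Minimum DO = C_s − D_c = 8.48 − 4.135 = 4.345 mg/L.
x_c = v t_c = 0.433 m/s × 0.9059 d × 86400 s/d = 33890 m ≈ 33.9 km.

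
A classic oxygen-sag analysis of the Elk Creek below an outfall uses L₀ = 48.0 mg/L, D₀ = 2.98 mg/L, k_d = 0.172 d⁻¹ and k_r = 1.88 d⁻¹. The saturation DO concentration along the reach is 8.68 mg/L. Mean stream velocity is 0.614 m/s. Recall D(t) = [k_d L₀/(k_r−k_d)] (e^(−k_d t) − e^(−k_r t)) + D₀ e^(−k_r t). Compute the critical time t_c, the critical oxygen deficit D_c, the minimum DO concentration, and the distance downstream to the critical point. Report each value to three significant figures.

t_c ≈ 0.839 d; D_c ≈ 3.80 mg/L; min DO ≈ 4.88 mg/L; x_c ≈ 44.5 km

At the critical point dD/dt = 0, so k_d L₀ e^(−k_d t) = k_r D. Substituting D(t) from the Streeter–Phelps equation and solving for t gives
t_c = ln[(k_r/k_d)(1 − D₀(k_r−k_d)/(k_d L₀))] / (k_r−k_d).
Here k_r−k_d = 1.708 d⁻¹ and 1 − D₀(k_r−k_d)/(k_d L₀) = 1 − 2.98×1.708/(0.172×48.0) = 0.3835, so
t_c = ln(10.93 × 0.3835) / 1.708 = 1.433 / 1.708 = 0.8391 d.
D_c = (k_d/k_r) L₀ e^(−k_d t_c) = (0.172/1.88) × 48.0 × e^(−0.172×0.8391) = 0.09149 × 48.0 × 0.8656 = 3.801 mg/L.
Minimum DO = C_s − D_c = 8.68 − 3.801 = 4.879 mg/L.
x_c = v t_c = 0.614 m/s × 0.8391 d × 86400 s/d = 44510 m ≈ 44.5 km.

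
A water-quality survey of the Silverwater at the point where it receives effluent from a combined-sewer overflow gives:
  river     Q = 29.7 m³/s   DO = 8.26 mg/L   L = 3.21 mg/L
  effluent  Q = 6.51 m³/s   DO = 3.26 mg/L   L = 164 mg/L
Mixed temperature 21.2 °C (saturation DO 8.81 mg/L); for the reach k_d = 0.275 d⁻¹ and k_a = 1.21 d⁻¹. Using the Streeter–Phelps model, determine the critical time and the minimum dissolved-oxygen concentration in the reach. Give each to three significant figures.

t_c ≈ 1.41 d; minimum DO ≈ 3.85 mg/L

Mixed DO = (29.7×8.26 + 6.51×3.26)/(29.7+6.51) = 266.5/36.21 = 7.361 mg/L.
Mixed L₀ = (29.7×3.21 + 6.51×164)/(36.21) = 1163/36.21 = 32.12 mg/L.
Initial deficit D₀ = C_s − DO₀ = 8.81 − 7.361 = 1.449 mg/L.
t_c = (1/0.9350) ln[(1.21/0.275)(1 − 1.449×0.9350/(0.275×32.12))] = 1.070 × ln(3.725) = 1.407 d.
D_c = (0.275/1.21) × 32.12 × e^(−0.275×1.407) = 0.2273 × 32.12 × 0.6792 = 4.958 mg/L.
Minimum DO = 8.81 − 4.958 = 3.852 mg/L.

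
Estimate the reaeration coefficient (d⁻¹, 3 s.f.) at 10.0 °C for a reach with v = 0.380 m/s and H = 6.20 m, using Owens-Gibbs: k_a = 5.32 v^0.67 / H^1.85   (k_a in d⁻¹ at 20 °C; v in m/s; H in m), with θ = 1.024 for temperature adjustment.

k_a ≈ 0.0751 d⁻¹

k_a(20) = 5.32 × 0.380^0.67 / 6.20^1.85 = 5.32 × 0.5229 / 29.24 = 0.09516 d⁻¹.
k_a(10.0) = 0.09516 × 1.024^(10.0−20) = 0.09516 × 0.7889 = 0.07507 d⁻¹.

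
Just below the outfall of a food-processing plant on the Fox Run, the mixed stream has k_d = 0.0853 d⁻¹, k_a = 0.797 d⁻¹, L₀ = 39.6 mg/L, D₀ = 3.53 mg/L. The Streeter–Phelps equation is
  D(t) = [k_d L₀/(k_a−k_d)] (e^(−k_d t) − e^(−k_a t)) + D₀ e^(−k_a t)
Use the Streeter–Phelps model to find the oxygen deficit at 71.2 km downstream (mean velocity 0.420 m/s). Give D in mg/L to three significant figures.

D ≈ 3.76 mg/L

Travel time t = x/v = 71.2 km / (0.420 m/s) = 71200 m / 0.420 m/s = 169500 s = 1.962 d.
k_d L₀/(k_a−k_d) = 0.0853×39.6/(0.797−0.0853) = 3.378/0.7117 = 4.746 mg/L.
e^(−k_d t) = e^(−0.0853×1.962) = 0.8459; e^(−k_a t) = e^(−0.797×1.962) = 0.2093.
D = 4.746 × (0.8459 − 0.2093) + 3.53 × 0.2093 = 3.021 + 0.7390 = 3.760 mg/L.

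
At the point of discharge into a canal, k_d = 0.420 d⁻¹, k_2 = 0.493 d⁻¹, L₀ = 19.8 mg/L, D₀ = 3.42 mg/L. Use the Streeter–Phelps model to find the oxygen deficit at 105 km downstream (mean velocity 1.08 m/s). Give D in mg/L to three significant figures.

D ≈ 7.56 mg/L

Travel time t = x/v = 105 km / (1.08 m/s) = 105000 m / 1.08 m/s = 97220 s = 1.125 d.
k_d L₀/(k_2−k_d) = 0.420×19.8/(0.493−0.420) = 8.316/0.07300 = 113.9 mg/L.
e^(−k_d t) = e^(−0.420×1.125) = 0.6234; e^(−k_2 t) = e^(−0.493×1.125) = 0.5742.
D = 113.9 × (0.6234 − 0.5742) + 3.42 × 0.5742 = 5.600 + 1.964 = 7.564 mg/L.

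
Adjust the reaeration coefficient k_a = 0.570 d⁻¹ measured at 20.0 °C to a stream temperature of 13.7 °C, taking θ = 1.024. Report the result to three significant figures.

k_a(T₂) = k_a(T₁) · θ^(T₂−T₁) = 0.570 × 1.024^(13.7−20.0)
= 0.570 × 1.024^-6.30 = 0.570 × 0.8612 = 0.4909 d⁻¹.

k_a ≈ 0.491 d⁻¹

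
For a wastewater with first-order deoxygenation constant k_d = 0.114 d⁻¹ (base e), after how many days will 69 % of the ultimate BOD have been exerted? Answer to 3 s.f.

y/L₀ = 1 − e^(−k_d t) = 0.69 ⇒ e^(−k_d t) = 0.310
t = −ln(0.310) / 0.114 = 1.171 / 0.114 = 10.27 d.

t ≈ 10.3 d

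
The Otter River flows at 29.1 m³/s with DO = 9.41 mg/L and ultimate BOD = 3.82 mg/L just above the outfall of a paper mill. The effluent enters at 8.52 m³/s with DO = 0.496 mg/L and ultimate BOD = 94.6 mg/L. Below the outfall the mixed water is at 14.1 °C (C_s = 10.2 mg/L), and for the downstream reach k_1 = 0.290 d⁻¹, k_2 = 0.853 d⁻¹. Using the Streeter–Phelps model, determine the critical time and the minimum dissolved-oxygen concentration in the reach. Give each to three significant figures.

t_c ≈ 1.47 d; minimum DO ≈ 4.78 mg/L

Mixed DO = (29.1×9.41 + 8.52×0.496)/(29.1+8.52) = 278.1/37.62 = 7.391 mg/L.
Mixed L₀ = (29.1×3.82 + 8.52×94.6)/(37.62) = 917.2/37.62 = 24.38 mg/L.
Initial deficit D₀ = C_s − DO₀ = 10.2 − 7.391 = 2.809 mg/L.
t_c = (1/0.5630) ln[(0.853/0.290)(1 − 2.809×0.5630/(0.290×24.38))] = 1.776 × ln(2.283) = 1.467 d.
D_c = (0.290/0.853) × 24.38 × e^(−0.290×1.467) = 0.3400 × 24.38 × 0.6536 = 5.417 mg/L.
Minimum DO = 10.2 − 5.417 = 4.783 mg/L.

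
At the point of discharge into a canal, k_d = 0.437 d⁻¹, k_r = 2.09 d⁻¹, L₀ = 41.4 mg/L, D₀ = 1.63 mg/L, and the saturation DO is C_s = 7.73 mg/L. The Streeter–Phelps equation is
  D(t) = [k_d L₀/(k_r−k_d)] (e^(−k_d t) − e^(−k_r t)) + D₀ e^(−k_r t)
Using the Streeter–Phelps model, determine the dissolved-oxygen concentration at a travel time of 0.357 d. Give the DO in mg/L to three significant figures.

k_d L₀/(k_r−k_d) = 0.437×41.4/(2.09−0.437) = 18.09/1.653 = 10.94 mg/L.
e^(−k_d t) = e^(−0.437×0.3570) = 0.8556; e^(−k_r t) = e^(−2.09×0.3570) = 0.4742.
D = 10.94 × (0.8556 − 0.4742) + 1.63 × 0.4742 = 4.174 + 0.7729 = 4.947 mg/L.
DO = C_s − D = 7.73 − 4.947 = 2.783 mg/L.

DO ≈ 2.78 mg/L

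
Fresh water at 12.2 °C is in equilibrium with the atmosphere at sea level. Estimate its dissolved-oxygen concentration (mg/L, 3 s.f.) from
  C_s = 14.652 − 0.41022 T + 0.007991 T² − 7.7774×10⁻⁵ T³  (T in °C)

C_s = 14.652 − 0.41022×12.2 + 0.007991×12.2² − 7.7774×10⁻⁵×12.2³ = 10.70 mg/L.

C_s ≈ 10.7 mg/L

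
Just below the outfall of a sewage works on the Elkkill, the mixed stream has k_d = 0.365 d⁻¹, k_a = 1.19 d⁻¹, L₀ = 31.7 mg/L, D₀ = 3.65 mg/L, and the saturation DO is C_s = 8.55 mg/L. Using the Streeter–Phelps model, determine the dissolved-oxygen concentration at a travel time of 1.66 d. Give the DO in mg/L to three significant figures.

DO ≈ 2.34 mg/L

k_d L₀/(k_a−k_d) = 0.365×31.7/(1.19−0.365) = 11.57/0.8250 = 14.02 mg/L.
e^(−k_d t) = e^(−0.365×1.660) = 0.5456; e^(−k_a t) = e^(−1.19×1.660) = 0.1387.
D = 14.02 × (0.5456 − 0.1387) + 3.65 × 0.1387 = 5.706 + 0.5063 = 6.213 mg/L.
DO = C_s − D = 8.55 − 6.213 = 2.337 mg/L.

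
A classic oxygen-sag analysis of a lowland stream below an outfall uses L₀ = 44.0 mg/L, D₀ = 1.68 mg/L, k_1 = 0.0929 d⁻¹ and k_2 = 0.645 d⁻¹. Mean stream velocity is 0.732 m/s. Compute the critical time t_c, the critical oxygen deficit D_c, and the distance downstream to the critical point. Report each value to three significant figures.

At the critical point dD/dt = 0, so k_1 L₀ e^(−k_1 t) = k_2 D. Substituting D(t) from the Streeter–Phelps equation and solving for t gives
t_c = ln[(k_2/k_1)(1 − D₀(k_2−k_1)/(k_1 L₀))] / (k_2−k_1).
Here k_2−k_1 = 0.5521 d⁻¹ and 1 − D₀(k_2−k_1)/(k_1 L₀) = 1 − 1.68×0.5521/(0.0929×44.0) = 0.7731, so
t_c = ln(6.943 × 0.7731) / 0.5521 = 1.680 / 0.5521 = 3.044 d.
L(t_c) = L₀ e^(−k_1 t_c) = 44.0 × 0.7537 = 33.16 mg/L, and at the critical point k_2 D_c = k_1 L, so D_c = (0.0929/0.645) × 33.16 = 4.777 mg/L.
x_c = v t_c = 0.732 m/s × 3.044 d × 86400 s/d = 192500 m ≈ 192 km.

t_c ≈ 3.04 d; D_c ≈ 4.78 mg/L; x_c ≈ 192 km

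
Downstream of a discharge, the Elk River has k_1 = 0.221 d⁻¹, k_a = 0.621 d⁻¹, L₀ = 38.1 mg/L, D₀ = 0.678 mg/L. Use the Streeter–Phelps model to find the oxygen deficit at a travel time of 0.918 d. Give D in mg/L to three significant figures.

D ≈ 5.66 mg/L

k_1 L₀/(k_a−k_1) = 0.221×38.1/(0.621−0.221) = 8.420/0.4000 = 21.05 mg/L.
e^(−k_1 t) = e^(−0.221×0.9180) = 0.8164; e^(−k_a t) = e^(−0.621×0.9180) = 0.5655.
D = 21.05 × (0.8164 − 0.5655) + 0.678 × 0.5655 = 5.281 + 0.3834 = 5.665 mg/L.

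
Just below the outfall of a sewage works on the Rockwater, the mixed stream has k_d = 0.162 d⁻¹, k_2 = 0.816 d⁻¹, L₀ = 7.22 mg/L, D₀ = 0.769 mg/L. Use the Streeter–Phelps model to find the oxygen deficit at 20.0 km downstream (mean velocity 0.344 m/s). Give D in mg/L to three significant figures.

D ≈ 1.02 mg/L

Travel time t = x/v = 20.0 km / (0.344 m/s) = 20000 m / 0.344 m/s = 58140 s = 0.6729 d.
k_d L₀/(k_2−k_d) = 0.162×7.22/(0.816−0.162) = 1.170/0.6540 = 1.788 mg/L.
e^(−k_d t) = e^(−0.162×0.6729) = 0.8967; e^(−k_2 t) = e^(−0.816×0.6729) = 0.5775.
D = 1.788 × (0.8967 − 0.5775) + 0.769 × 0.5775 = 0.5710 + 0.4441 = 1.015 mg/L.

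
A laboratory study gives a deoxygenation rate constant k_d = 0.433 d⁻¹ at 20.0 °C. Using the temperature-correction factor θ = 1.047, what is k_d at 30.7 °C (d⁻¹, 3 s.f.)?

k_d ≈ 0.708 d⁻¹

k_d(T₂) = k_d(T₁) · θ^(T₂−T₁) = 0.433 × 1.047^(30.7−20.0)
= 0.433 × 1.047^10.7 = 0.433 × 1.635 = 0.7078 d⁻¹.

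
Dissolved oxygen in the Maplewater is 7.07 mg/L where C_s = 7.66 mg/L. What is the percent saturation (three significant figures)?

% saturation = C/C_s × 100 = 7.07/7.66 × 100 = 92.3 %.

92.3 % saturation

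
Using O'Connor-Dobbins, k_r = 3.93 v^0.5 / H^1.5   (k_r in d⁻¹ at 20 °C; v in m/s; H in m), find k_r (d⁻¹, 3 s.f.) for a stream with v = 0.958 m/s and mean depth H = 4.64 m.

k_r ≈ 0.385 d⁻¹

k_r = 3.93 × 0.958^0.5 / 4.64^1.5 = 3.93 × 0.9788 / 9.995 = 0.3849 d⁻¹.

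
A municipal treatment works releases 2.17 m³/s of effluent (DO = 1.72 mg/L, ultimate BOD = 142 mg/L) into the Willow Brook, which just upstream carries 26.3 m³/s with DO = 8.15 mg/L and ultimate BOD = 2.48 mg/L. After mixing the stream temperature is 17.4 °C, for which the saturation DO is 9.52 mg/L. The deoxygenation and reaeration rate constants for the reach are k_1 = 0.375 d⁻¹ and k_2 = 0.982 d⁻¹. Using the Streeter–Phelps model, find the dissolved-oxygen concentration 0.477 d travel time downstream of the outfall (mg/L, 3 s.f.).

Mixed DO = (26.3×8.15 + 2.17×1.72)/(26.3+2.17) = 218.1/28.47 = 7.660 mg/L.
Mixed L₀ = (26.3×2.48 + 2.17×142)/(28.47) = 373.4/28.47 = 13.11 mg/L.
Initial deficit D₀ = C_s − DO₀ = 9.52 − 7.660 = 1.860 mg/L.
D(0.477) = [0.375×13.11/(0.982−0.375)](e^(−0.375×0.477) − e^(−0.982×0.477)) + 1.860 e^(−0.982×0.477)
= 8.102 × (0.8362 − 0.6260) + 1.860 × 0.6260 = 2.868 mg/L.
DO = 9.52 − 2.868 = 6.652 mg/L.

DO ≈ 6.65 mg/L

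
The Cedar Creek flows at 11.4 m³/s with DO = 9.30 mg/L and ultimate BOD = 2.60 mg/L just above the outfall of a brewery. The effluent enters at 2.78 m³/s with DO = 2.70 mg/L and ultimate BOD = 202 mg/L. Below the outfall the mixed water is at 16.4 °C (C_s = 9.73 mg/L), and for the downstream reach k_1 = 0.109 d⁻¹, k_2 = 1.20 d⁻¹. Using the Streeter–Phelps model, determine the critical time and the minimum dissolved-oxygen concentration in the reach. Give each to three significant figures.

t_c ≈ 1.71 d; minimum DO ≈ 6.59 mg/L

Mixed DO = (11.4×9.30 + 2.78×2.70)/(11.4+2.78) = 113.5/14.18 = 8.006 mg/L.
Mixed L₀ = (11.4×2.60 + 2.78×202)/(14.18) = 591.2/14.18 = 41.69 mg/L.
Initial deficit D₀ = C_s − DO₀ = 9.73 − 8.006 = 1.724 mg/L.
t_c = (1/1.091) ln[(1.20/0.109)(1 − 1.724×1.091/(0.109×41.69))] = 0.9166 × ln(6.453) = 1.709 d.
D_c = (0.109/1.20) × 41.69 × e^(−0.109×1.709) = 0.09083 × 41.69 × 0.8300 = 3.143 mg/L.
Minimum DO = 9.73 − 3.143 = 6.587 mg/L.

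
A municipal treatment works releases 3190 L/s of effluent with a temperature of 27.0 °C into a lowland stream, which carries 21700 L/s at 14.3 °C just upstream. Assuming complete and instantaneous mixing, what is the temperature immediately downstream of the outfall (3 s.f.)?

Flow-weighted mixing: C = (Q_r C_r + Q_w C_w)/(Q_r + Q_w)
= (21700×14.3 + 3190×27.0)/(21700 + 3190) = 396400/24890 = 15.93 °C.

15.9 °C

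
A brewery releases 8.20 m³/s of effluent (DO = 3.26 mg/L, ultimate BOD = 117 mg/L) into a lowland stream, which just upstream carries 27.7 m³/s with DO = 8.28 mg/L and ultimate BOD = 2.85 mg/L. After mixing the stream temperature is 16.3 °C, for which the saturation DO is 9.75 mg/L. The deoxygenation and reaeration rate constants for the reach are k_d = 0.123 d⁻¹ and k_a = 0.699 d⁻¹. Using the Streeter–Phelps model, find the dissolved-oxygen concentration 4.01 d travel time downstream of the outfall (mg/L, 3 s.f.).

DO ≈ 6.19 mg/L

Mixed DO = (27.7×8.28 + 8.20×3.26)/(27.7+8.20) = 256.1/35.90 = 7.133 mg/L.
Mixed L₀ = (27.7×2.85 + 8.20×117)/(35.90) = 1038/35.90 = 28.92 mg/L.
Initial deficit D₀ = C_s − DO₀ = 9.75 − 7.133 = 2.617 mg/L.
D(4.01) = [0.123×28.92/(0.699−0.123)](e^(−0.123×4.01) − e^(−0.699×4.01)) + 2.617 e^(−0.699×4.01)
= 6.176 × (0.6107 − 0.06063) + 2.617 × 0.06063 = 3.556 mg/L.
DO = 9.75 − 3.556 = 6.194 mg/L.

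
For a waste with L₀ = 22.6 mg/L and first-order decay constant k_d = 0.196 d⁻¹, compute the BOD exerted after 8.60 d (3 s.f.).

y_t = L₀(1 − e^(−k_d t)) = 22.6 × (1 − e^(−0.196×8.60))
= 22.6 × (1 − 0.1853) = 22.6 × 0.8147 = 18.41 mg/L.

y ≈ 18.4 mg/L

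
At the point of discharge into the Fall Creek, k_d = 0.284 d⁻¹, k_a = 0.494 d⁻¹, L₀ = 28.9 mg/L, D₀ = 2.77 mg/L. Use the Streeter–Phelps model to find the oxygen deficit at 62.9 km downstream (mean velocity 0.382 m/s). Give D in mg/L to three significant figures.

Travel time t = x/v = 62.9 km / (0.382 m/s) = 62900 m / 0.382 m/s = 164700 s = 1.906 d.
k_d L₀/(k_a−k_d) = 0.284×28.9/(0.494−0.284) = 8.208/0.2100 = 39.08 mg/L.
e^(−k_d t) = e^(−0.284×1.906) = 0.5820; e^(−k_a t) = e^(−0.494×1.906) = 0.3901.
D = 39.08 × (0.5820 − 0.3901) + 2.77 × 0.3901 = 7.503 + 1.080 = 8.583 mg/L.

D ≈ 8.58 mg/L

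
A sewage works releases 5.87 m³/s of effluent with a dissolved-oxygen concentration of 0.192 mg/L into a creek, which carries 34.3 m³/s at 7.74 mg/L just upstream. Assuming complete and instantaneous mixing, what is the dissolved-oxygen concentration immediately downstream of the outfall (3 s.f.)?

Flow-weighted mixing: C = (Q_r C_r + Q_w C_w)/(Q_r + Q_w)
= (34.3×7.74 + 5.87×0.192)/(34.3 + 5.87) = 266.6/40.17 = 6.637 mg/L.

6.64 mg/L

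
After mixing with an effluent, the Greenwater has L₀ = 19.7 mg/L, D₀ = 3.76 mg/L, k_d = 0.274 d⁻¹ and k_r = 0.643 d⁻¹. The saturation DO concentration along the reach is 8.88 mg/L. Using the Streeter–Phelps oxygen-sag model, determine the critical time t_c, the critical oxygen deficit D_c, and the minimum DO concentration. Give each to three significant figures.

With k_r/k_d = 2.347 and 1 − D₀(k_r−k_d)/(k_d L₀) = 0.7430,
t_c = ln(2.347 × 0.7430) / (0.643 − 0.274) = ln(1.744) / 0.3690 = 0.5559/0.3690 = 1.507 d.
L(t_c) = L₀ e^(−k_d t_c) = 19.7 × 0.6618 = 13.04 mg/L, and at the critical point k_r D_c = k_d L, so D_c = (0.274/0.643) × 13.04 = 5.556 mg/L.
Minimum DO = C_s − D_c = 8.88 − 5.556 = 3.324 mg/L.

t_c ≈ 1.51 d; D_c ≈ 5.56 mg/L; min DO ≈ 3.32 mg/L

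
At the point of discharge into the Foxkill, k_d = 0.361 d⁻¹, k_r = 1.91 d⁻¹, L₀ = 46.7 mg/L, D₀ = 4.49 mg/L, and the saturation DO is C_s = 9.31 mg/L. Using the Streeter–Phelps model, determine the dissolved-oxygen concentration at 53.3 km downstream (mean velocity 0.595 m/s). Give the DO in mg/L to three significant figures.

Travel time t = x/v = 53.3 km / (0.595 m/s) = 53300 m / 0.595 m/s = 89580 s = 1.037 d.
k_d L₀/(k_r−k_d) = 0.361×46.7/(1.91−0.361) = 16.86/1.549 = 10.88 mg/L.
e^(−k_d t) = e^(−0.361×1.037) = 0.6878; e^(−k_r t) = e^(−1.91×1.037) = 0.1380.
D = 10.88 × (0.6878 − 0.1380) + 4.49 × 0.1380 = 5.983 + 0.6197 = 6.603 mg/L.
DO = C_s − D = 9.31 − 6.603 = 2.707 mg/L.

DO ≈ 2.71 mg/L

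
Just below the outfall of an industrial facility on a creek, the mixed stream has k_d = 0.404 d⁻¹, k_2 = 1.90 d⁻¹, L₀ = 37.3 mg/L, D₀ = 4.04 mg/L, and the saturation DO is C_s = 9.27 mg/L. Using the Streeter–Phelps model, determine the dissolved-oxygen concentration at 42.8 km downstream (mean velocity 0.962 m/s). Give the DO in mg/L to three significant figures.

DO ≈ 3.36 mg/L

Travel time t = x/v = 42.8 km / (0.962 m/s) = 42800 m / 0.962 m/s = 44490 s = 0.5149 d.
k_d L₀/(k_2−k_d) = 0.404×37.3/(1.90−0.404) = 15.07/1.496 = 10.07 mg/L.
e^(−k_d t) = e^(−0.404×0.5149) = 0.8122; e^(−k_2 t) = e^(−1.90×0.5149) = 0.3759.
D = 10.07 × (0.8122 − 0.3759) + 4.04 × 0.3759 = 4.394 + 1.519 = 5.913 mg/L.
DO = C_s − D = 9.27 − 5.913 = 3.357 mg/L.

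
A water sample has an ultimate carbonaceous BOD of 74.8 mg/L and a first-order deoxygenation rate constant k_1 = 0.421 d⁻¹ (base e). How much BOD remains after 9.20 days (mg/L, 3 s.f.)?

L ≈ 1.56 mg/L

L_t = L₀ e^(−k_1 t) = 74.8 × e^(−0.421×9.20) = 74.8 × 0.02079 = 1.555 mg/L.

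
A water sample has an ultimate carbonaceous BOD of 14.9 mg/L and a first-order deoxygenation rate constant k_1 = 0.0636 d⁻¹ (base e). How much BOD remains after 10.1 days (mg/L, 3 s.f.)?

L ≈ 7.84 mg/L

L_t = L₀ e^(−k_1 t) = 14.9 × e^(−0.0636×10.1) = 14.9 × 0.5260 = 7.838 mg/L.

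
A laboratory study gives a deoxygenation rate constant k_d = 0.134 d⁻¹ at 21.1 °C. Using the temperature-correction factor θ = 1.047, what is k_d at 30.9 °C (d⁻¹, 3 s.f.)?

k_d ≈ 0.210 d⁻¹

k_d(T₂) = k_d(T₁) · θ^(T₂−T₁) = 0.134 × 1.047^(30.9−21.1)
= 0.134 × 1.047^9.80 = 0.134 × 1.568 = 0.2102 d⁻¹.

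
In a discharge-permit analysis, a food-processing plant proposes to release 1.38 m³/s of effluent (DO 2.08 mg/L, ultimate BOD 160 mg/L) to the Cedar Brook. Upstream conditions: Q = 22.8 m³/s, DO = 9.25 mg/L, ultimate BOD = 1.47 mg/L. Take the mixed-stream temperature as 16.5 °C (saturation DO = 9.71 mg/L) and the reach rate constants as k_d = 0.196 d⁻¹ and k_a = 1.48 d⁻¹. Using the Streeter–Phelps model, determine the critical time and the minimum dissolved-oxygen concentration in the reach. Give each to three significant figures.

Mixed DO = (22.8×9.25 + 1.38×2.08)/(22.8+1.38) = 213.8/24.18 = 8.841 mg/L.
Mixed L₀ = (22.8×1.47 + 1.38×160)/(24.18) = 254.3/24.18 = 10.52 mg/L.
Initial deficit D₀ = C_s − DO₀ = 9.71 − 8.841 = 0.8692 mg/L.
t_c = (1/1.284) ln[(1.48/0.196)(1 − 0.8692×1.284/(0.196×10.52))] = 0.7788 × ln(3.463) = 0.9674 d.
D_c = (0.196/1.48) × 10.52 × e^(−0.196×0.9674) = 0.1324 × 10.52 × 0.8273 = 1.152 mg/L.
Minimum DO = 9.71 − 1.152 = 8.558 mg/L.

t_c ≈ 0.967 d; minimum DO ≈ 8.56 mg/L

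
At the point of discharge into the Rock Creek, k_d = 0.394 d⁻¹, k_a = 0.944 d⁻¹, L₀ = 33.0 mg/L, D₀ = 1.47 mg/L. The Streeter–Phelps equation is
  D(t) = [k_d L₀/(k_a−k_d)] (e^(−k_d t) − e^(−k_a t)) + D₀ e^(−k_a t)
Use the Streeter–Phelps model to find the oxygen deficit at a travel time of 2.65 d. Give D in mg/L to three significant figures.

k_d L₀/(k_a−k_d) = 0.394×33.0/(0.944−0.394) = 13.00/0.5500 = 23.64 mg/L.
e^(−k_d t) = e^(−0.394×2.650) = 0.3520; e^(−k_a t) = e^(−0.944×2.650) = 0.08195.
D = 23.64 × (0.3520 − 0.08195) + 1.47 × 0.08195 = 6.384 + 0.1205 = 6.505 mg/L.

D ≈ 6.50 mg/L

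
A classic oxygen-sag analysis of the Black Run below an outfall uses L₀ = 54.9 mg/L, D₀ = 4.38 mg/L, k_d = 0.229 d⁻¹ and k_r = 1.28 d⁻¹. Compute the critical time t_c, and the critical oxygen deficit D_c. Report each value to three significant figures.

With k_r/k_d = 5.590 and 1 − D₀(k_r−k_d)/(k_d L₀) = 0.6338,
t_c = ln(5.590 × 0.6338) / (1.28 − 0.229) = ln(3.543) / 1.051 = 1.265/1.051 = 1.204 d.
L(t_c) = L₀ e^(−k_d t_c) = 54.9 × 0.7591 = 41.67 mg/L, and at the critical point k_r D_c = k_d L, so D_c = (0.229/1.28) × 41.67 = 7.456 mg/L.

t_c ≈ 1.20 d; D_c ≈ 7.46 mg/L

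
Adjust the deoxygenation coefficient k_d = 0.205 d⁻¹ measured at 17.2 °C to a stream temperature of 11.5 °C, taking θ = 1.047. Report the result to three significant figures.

k_d ≈ 0.158 d⁻¹

k_d(T₂) = k_d(T₁) · θ^(T₂−T₁) = 0.205 × 1.047^(11.5−17.2)
= 0.205 × 1.047^-5.70 = 0.205 × 0.7697 = 0.1578 d⁻¹.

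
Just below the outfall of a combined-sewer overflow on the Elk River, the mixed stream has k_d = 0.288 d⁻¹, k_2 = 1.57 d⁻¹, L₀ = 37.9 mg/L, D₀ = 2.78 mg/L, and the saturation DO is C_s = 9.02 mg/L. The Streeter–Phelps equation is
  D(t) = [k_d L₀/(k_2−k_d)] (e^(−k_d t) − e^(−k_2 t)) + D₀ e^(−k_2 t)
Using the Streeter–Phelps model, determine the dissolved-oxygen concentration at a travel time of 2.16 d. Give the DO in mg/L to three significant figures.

k_d L₀/(k_2−k_d) = 0.288×37.9/(1.57−0.288) = 10.92/1.282 = 8.514 mg/L.
e^(−k_d t) = e^(−0.288×2.160) = 0.5368; e^(−k_2 t) = e^(−1.57×2.160) = 0.03367.
D = 8.514 × (0.5368 − 0.03367) + 2.78 × 0.03367 = 4.284 + 0.09360 = 4.378 mg/L.
DO = C_s − D = 9.02 − 4.378 = 4.642 mg/L.

DO ≈ 4.64 mg/L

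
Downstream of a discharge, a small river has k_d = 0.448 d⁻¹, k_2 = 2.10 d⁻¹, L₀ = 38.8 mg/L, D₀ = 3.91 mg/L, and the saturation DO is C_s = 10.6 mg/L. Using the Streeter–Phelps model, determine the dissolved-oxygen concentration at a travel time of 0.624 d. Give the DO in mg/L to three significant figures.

k_d L₀/(k_2−k_d) = 0.448×38.8/(2.10−0.448) = 17.38/1.652 = 10.52 mg/L.
e^(−k_d t) = e^(−0.448×0.6240) = 0.7561; e^(−k_2 t) = e^(−2.10×0.6240) = 0.2697.
D = 10.52 × (0.7561 − 0.2697) + 3.91 × 0.2697 = 5.118 + 1.055 = 6.173 mg/L.
DO = C_s − D = 10.6 − 6.173 = 4.427 mg/L.

DO ≈ 4.43 mg/L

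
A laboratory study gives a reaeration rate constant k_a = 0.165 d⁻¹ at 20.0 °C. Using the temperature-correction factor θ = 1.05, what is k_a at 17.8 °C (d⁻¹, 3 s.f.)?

k_a(T₂) = k_a(T₁) · θ^(T₂−T₁) = 0.165 × 1.05^(17.8−20.0)
= 0.165 × 1.05^-2.20 = 0.165 × 0.8982 = 0.1482 d⁻¹.

k_a ≈ 0.148 d⁻¹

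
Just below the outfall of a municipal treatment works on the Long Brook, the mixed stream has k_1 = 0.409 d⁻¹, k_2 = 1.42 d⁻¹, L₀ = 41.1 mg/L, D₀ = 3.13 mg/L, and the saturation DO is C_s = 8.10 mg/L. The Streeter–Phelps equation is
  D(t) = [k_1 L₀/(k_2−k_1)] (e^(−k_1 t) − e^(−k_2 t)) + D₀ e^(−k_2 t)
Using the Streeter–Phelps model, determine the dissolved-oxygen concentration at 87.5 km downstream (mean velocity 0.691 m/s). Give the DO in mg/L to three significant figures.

DO ≈ 0.654 mg/L

Travel time t = x/v = 87.5 km / (0.691 m/s) = 87500 m / 0.691 m/s = 126600 s = 1.466 d.
k_1 L₀/(k_2−k_1) = 0.409×41.1/(1.42−0.409) = 16.81/1.011 = 16.63 mg/L.
e^(−k_1 t) = e^(−0.409×1.466) = 0.5491; e^(−k_2 t) = e^(−1.42×1.466) = 0.1248.
D = 16.63 × (0.5491 − 0.1248) + 3.13 × 0.1248 = 7.055 + 0.3906 = 7.446 mg/L.
DO = C_s − D = 8.10 − 7.446 = 0.6540 mg/L.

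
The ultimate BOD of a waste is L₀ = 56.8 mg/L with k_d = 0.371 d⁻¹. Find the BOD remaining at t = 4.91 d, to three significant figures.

L_t = L₀ e^(−k_d t) = 56.8 × e^(−0.371×4.91) = 56.8 × 0.1618 = 9.188 mg/L.

L ≈ 9.19 mg/L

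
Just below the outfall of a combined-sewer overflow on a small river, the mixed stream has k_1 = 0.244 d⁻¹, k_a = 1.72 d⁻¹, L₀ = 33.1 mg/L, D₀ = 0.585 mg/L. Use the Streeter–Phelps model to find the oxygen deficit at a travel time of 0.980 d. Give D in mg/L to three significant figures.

k_1 L₀/(k_a−k_1) = 0.244×33.1/(1.72−0.244) = 8.076/1.476 = 5.472 mg/L.
e^(−k_1 t) = e^(−0.244×0.9800) = 0.7873; e^(−k_a t) = e^(−1.72×0.9800) = 0.1853.
D = 5.472 × (0.7873 − 0.1853) + 0.585 × 0.1853 = 3.294 + 0.1084 = 3.402 mg/L.

D ≈ 3.40 mg/L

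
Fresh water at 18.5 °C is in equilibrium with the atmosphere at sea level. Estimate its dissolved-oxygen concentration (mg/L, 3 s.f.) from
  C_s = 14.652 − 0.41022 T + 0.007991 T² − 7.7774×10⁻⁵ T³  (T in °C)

C_s = 14.652 − 0.41022×18.5 + 0.007991×18.5² − 7.7774×10⁻⁵×18.5³ = 9.305 mg/L.

C_s ≈ 9.31 mg/L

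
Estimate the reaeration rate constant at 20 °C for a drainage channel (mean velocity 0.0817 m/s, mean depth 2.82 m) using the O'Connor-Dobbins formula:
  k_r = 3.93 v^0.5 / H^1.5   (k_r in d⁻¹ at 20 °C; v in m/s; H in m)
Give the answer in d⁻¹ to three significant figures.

k_r ≈ 0.237 d⁻¹

k_r = 3.93 × 0.0817^0.5 / 2.82^1.5 = 3.93 × 0.2858 / 4.736 = 0.2372 d⁻¹.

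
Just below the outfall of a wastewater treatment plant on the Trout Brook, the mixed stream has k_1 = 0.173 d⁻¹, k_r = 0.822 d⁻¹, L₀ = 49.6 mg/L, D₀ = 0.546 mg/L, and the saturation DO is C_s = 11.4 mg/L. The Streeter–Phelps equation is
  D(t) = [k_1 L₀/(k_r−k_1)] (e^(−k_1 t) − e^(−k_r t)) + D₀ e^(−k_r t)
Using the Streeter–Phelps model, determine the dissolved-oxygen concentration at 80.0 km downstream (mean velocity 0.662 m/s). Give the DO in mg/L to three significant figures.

Travel time t = x/v = 80.0 km / (0.662 m/s) = 80000 m / 0.662 m/s = 120800 s = 1.399 d.
k_1 L₀/(k_r−k_1) = 0.173×49.6/(0.822−0.173) = 8.581/0.6490 = 13.22 mg/L.
e^(−k_1 t) = e^(−0.173×1.399) = 0.7851; e^(−k_r t) = e^(−0.822×1.399) = 0.3167.
D = 13.22 × (0.7851 − 0.3167) + 0.546 × 0.3167 = 6.192 + 0.1729 = 6.365 mg/L.
DO = C_s − D = 11.4 − 6.365 = 5.035 mg/L.

DO ≈ 5.03 mg/L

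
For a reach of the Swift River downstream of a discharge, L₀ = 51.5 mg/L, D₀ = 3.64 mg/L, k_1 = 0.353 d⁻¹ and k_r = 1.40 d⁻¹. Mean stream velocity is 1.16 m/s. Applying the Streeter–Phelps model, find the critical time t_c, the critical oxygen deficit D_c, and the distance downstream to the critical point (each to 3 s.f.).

t_c ≈ 1.09 d; D_c ≈ 8.83 mg/L; x_c ≈ 109 km

At the critical point dD/dt = 0, so k_1 L₀ e^(−k_1 t) = k_r D. Substituting D(t) from the Streeter–Phelps equation and solving for t gives
t_c = ln[(k_r/k_1)(1 − D₀(k_r−k_1)/(k_1 L₀))] / (k_r−k_1).
Here k_r−k_1 = 1.047 d⁻¹ and 1 − D₀(k_r−k_1)/(k_1 L₀) = 1 − 3.64×1.047/(0.353×51.5) = 0.7904, so
t_c = ln(3.966 × 0.7904) / 1.047 = 1.142 / 1.047 = 1.091 d.
L(t_c) = L₀ e^(−k_1 t_c) = 51.5 × 0.6803 = 35.04 mg/L, and at the critical point k_r D_c = k_1 L, so D_c = (0.353/1.40) × 35.04 = 8.834 mg/L.
x_c = v t_c = 1.16 m/s × 1.091 d × 86400 s/d = 109400 m ≈ 109 km.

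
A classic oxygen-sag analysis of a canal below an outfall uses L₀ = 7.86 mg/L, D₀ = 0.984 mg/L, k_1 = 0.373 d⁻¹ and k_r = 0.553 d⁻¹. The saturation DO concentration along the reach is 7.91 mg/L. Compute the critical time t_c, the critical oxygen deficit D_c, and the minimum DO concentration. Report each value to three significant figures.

t_c ≈ 1.84 d; D_c ≈ 2.67 mg/L; min DO ≈ 5.24 mg/L

With k_r/k_1 = 1.483 and 1 − D₀(k_r−k_1)/(k_1 L₀) = 0.9396,
t_c = ln(1.483 × 0.9396) / (0.553 − 0.373) = ln(1.393) / 0.1800 = 0.3315/0.1800 = 1.841 d.
D_c = (k_1/k_r) L₀ e^(−k_1 t_c) = (0.373/0.553) × 7.86 × e^(−0.373×1.841) = 0.6745 × 7.86 × 0.5032 = 2.667 mg/L.
Minimum DO = C_s − D_c = 7.91 − 2.667 = 5.243 mg/L.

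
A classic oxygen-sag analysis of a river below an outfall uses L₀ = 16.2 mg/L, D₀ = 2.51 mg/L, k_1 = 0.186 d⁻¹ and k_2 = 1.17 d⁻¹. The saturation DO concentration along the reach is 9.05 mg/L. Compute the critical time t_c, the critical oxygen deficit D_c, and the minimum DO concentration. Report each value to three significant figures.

t_c = [1/(k_2−k_1)] ln[(k_2/k_1)(1 − D₀(k_2−k_1)/(k_1 L₀))]
= [1/(1.17−0.186)] ln[(1.17/0.186)(1 − 2.51×0.9840/(0.186×16.2))]
= (1/0.9840) ln[6.290 × 0.1803] = 1.016 × ln(1.134) = 1.016 × 0.1260 = 0.1281 d.
D_c = (k_1/k_2) L₀ e^(−k_1 t_c) = (0.186/1.17) × 16.2 × e^(−0.186×0.1281) = 0.1590 × 16.2 × 0.9765 = 2.515 mg/L.
Minimum DO = C_s − D_c = 9.05 − 2.515 = 6.535 mg/L.

t_c ≈ 0.128 d; D_c ≈ 2.51 mg/L; min DO ≈ 6.54 mg/L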